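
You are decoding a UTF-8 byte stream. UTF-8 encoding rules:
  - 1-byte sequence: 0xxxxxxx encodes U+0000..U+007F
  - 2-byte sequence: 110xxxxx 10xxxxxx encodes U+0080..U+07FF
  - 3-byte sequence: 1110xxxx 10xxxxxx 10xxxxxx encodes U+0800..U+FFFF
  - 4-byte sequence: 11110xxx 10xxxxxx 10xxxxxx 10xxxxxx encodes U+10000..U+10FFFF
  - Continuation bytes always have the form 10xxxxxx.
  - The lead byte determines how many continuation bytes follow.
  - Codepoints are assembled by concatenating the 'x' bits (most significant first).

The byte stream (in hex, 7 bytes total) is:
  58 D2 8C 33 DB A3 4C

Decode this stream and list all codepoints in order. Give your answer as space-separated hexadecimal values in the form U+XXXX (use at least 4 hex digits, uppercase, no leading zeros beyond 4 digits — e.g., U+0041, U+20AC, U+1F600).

Answer: U+0058 U+048C U+0033 U+06E3 U+004C

Derivation:
Byte[0]=58: 1-byte ASCII. cp=U+0058
Byte[1]=D2: 2-byte lead, need 1 cont bytes. acc=0x12
Byte[2]=8C: continuation. acc=(acc<<6)|0x0C=0x48C
Completed: cp=U+048C (starts at byte 1)
Byte[3]=33: 1-byte ASCII. cp=U+0033
Byte[4]=DB: 2-byte lead, need 1 cont bytes. acc=0x1B
Byte[5]=A3: continuation. acc=(acc<<6)|0x23=0x6E3
Completed: cp=U+06E3 (starts at byte 4)
Byte[6]=4C: 1-byte ASCII. cp=U+004C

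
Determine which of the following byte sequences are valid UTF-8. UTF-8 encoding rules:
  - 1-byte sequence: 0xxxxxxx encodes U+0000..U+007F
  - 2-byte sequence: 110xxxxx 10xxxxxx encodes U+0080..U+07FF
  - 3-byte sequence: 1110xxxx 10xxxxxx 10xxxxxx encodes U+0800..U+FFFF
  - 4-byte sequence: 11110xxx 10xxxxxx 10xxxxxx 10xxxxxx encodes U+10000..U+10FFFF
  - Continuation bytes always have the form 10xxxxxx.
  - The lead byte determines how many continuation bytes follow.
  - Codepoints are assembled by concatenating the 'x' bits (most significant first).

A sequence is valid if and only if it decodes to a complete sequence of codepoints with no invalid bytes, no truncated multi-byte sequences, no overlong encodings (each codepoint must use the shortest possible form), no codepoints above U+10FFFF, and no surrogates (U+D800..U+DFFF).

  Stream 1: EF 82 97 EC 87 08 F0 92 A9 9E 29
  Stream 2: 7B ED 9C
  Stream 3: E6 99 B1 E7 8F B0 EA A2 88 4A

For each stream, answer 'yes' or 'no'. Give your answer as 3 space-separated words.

Answer: no no yes

Derivation:
Stream 1: error at byte offset 5. INVALID
Stream 2: error at byte offset 3. INVALID
Stream 3: decodes cleanly. VALID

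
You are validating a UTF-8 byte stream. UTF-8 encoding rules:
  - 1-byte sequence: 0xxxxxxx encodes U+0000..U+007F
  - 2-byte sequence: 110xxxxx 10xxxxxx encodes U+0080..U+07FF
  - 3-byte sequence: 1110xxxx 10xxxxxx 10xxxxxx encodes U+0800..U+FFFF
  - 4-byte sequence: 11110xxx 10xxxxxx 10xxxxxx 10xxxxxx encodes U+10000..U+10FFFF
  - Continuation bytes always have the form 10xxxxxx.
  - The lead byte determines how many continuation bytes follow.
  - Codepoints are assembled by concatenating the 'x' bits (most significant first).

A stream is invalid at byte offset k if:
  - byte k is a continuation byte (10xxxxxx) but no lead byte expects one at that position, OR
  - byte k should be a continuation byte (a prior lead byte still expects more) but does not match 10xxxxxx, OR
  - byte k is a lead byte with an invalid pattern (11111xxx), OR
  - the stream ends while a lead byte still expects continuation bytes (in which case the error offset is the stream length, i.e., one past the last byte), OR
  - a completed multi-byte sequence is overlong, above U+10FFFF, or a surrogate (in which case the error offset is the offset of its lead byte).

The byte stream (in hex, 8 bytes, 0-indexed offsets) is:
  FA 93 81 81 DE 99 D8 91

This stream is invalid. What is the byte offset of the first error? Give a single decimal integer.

Byte[0]=FA: INVALID lead byte (not 0xxx/110x/1110/11110)

Answer: 0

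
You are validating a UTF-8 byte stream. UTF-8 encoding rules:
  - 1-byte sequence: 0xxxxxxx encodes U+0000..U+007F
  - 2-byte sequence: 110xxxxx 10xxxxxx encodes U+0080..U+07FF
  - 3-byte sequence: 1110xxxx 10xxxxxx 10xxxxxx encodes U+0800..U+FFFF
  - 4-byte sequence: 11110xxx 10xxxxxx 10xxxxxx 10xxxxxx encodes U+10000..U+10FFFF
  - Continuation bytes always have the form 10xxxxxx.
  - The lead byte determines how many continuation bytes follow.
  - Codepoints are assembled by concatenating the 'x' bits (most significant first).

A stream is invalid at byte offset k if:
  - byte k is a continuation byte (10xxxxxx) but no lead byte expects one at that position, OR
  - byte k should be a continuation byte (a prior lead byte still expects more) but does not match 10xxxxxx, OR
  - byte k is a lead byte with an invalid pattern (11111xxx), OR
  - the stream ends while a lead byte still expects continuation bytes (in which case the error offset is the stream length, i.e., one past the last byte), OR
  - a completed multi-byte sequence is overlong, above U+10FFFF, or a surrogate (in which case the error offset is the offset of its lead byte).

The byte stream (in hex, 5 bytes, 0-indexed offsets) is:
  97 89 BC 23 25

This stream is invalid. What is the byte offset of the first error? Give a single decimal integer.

Answer: 0

Derivation:
Byte[0]=97: INVALID lead byte (not 0xxx/110x/1110/11110)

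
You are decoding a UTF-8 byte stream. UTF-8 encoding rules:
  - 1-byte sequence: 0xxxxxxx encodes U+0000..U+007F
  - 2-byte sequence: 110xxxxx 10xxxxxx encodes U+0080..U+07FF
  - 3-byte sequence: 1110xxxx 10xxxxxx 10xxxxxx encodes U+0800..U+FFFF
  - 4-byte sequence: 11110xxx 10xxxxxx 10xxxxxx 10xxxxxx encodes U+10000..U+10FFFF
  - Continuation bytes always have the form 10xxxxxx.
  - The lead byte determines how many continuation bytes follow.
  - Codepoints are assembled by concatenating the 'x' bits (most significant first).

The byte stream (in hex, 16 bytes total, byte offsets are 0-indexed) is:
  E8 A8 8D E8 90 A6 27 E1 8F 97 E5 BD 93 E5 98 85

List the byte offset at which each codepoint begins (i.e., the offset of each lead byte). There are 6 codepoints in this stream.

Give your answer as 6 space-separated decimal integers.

Answer: 0 3 6 7 10 13

Derivation:
Byte[0]=E8: 3-byte lead, need 2 cont bytes. acc=0x8
Byte[1]=A8: continuation. acc=(acc<<6)|0x28=0x228
Byte[2]=8D: continuation. acc=(acc<<6)|0x0D=0x8A0D
Completed: cp=U+8A0D (starts at byte 0)
Byte[3]=E8: 3-byte lead, need 2 cont bytes. acc=0x8
Byte[4]=90: continuation. acc=(acc<<6)|0x10=0x210
Byte[5]=A6: continuation. acc=(acc<<6)|0x26=0x8426
Completed: cp=U+8426 (starts at byte 3)
Byte[6]=27: 1-byte ASCII. cp=U+0027
Byte[7]=E1: 3-byte lead, need 2 cont bytes. acc=0x1
Byte[8]=8F: continuation. acc=(acc<<6)|0x0F=0x4F
Byte[9]=97: continuation. acc=(acc<<6)|0x17=0x13D7
Completed: cp=U+13D7 (starts at byte 7)
Byte[10]=E5: 3-byte lead, need 2 cont bytes. acc=0x5
Byte[11]=BD: continuation. acc=(acc<<6)|0x3D=0x17D
Byte[12]=93: continuation. acc=(acc<<6)|0x13=0x5F53
Completed: cp=U+5F53 (starts at byte 10)
Byte[13]=E5: 3-byte lead, need 2 cont bytes. acc=0x5
Byte[14]=98: continuation. acc=(acc<<6)|0x18=0x158
Byte[15]=85: continuation. acc=(acc<<6)|0x05=0x5605
Completed: cp=U+5605 (starts at byte 13)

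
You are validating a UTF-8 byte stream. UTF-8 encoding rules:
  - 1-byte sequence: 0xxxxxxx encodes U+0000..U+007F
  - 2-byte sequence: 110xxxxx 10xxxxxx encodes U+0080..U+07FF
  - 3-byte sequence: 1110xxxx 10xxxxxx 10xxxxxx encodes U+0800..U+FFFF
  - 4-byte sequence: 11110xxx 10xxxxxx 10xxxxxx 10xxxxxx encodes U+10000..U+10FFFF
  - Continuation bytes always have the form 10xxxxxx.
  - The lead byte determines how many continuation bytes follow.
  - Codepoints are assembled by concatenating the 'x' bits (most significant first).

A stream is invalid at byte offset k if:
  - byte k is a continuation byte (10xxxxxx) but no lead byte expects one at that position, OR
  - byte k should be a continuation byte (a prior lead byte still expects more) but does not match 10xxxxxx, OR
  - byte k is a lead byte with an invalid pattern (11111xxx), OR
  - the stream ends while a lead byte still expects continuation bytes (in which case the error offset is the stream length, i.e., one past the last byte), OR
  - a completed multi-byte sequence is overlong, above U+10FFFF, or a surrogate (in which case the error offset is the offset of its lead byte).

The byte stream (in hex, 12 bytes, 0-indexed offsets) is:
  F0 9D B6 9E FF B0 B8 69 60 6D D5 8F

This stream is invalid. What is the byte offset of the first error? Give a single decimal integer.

Answer: 4

Derivation:
Byte[0]=F0: 4-byte lead, need 3 cont bytes. acc=0x0
Byte[1]=9D: continuation. acc=(acc<<6)|0x1D=0x1D
Byte[2]=B6: continuation. acc=(acc<<6)|0x36=0x776
Byte[3]=9E: continuation. acc=(acc<<6)|0x1E=0x1DD9E
Completed: cp=U+1DD9E (starts at byte 0)
Byte[4]=FF: INVALID lead byte (not 0xxx/110x/1110/11110)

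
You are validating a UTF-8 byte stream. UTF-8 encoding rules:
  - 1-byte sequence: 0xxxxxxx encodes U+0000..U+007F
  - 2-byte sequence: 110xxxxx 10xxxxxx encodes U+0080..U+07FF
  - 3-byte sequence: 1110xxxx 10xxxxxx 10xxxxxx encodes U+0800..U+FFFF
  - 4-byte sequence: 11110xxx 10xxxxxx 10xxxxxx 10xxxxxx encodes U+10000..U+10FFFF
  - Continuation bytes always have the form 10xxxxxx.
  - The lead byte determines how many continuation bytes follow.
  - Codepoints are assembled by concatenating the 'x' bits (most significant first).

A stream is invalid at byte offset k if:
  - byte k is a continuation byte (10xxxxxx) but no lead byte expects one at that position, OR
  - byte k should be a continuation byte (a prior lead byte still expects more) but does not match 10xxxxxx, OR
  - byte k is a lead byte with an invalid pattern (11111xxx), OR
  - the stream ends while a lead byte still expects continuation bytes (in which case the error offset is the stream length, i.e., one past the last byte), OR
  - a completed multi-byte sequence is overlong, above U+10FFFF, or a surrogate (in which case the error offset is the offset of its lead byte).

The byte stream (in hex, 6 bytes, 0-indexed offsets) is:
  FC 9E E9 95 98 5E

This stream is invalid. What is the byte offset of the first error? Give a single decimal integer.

Byte[0]=FC: INVALID lead byte (not 0xxx/110x/1110/11110)

Answer: 0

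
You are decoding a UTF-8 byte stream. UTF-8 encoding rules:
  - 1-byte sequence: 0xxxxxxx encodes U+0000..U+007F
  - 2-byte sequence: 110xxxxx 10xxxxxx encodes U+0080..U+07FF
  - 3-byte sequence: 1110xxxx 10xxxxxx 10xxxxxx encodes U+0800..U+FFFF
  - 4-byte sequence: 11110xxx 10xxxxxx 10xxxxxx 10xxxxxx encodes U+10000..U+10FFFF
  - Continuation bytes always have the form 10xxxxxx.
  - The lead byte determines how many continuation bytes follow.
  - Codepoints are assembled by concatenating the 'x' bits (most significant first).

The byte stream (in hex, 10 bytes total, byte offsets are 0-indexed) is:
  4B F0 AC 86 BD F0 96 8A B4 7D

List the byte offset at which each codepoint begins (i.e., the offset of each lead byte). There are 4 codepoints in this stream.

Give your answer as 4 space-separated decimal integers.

Answer: 0 1 5 9

Derivation:
Byte[0]=4B: 1-byte ASCII. cp=U+004B
Byte[1]=F0: 4-byte lead, need 3 cont bytes. acc=0x0
Byte[2]=AC: continuation. acc=(acc<<6)|0x2C=0x2C
Byte[3]=86: continuation. acc=(acc<<6)|0x06=0xB06
Byte[4]=BD: continuation. acc=(acc<<6)|0x3D=0x2C1BD
Completed: cp=U+2C1BD (starts at byte 1)
Byte[5]=F0: 4-byte lead, need 3 cont bytes. acc=0x0
Byte[6]=96: continuation. acc=(acc<<6)|0x16=0x16
Byte[7]=8A: continuation. acc=(acc<<6)|0x0A=0x58A
Byte[8]=B4: continuation. acc=(acc<<6)|0x34=0x162B4
Completed: cp=U+162B4 (starts at byte 5)
Byte[9]=7D: 1-byte ASCII. cp=U+007D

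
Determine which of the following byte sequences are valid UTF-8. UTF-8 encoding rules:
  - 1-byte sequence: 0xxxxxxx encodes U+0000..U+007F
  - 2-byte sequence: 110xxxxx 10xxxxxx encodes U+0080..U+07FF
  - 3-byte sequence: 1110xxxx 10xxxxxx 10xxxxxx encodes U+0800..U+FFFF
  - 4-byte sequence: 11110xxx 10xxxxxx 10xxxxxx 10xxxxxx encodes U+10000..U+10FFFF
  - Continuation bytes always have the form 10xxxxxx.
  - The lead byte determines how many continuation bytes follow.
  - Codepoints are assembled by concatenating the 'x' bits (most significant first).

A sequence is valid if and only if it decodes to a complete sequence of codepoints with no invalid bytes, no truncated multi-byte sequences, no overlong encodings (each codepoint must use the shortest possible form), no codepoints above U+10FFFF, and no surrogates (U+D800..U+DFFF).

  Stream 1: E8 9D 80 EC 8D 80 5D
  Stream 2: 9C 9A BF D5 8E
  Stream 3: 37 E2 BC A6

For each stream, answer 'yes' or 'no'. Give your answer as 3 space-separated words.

Stream 1: decodes cleanly. VALID
Stream 2: error at byte offset 0. INVALID
Stream 3: decodes cleanly. VALID

Answer: yes no yes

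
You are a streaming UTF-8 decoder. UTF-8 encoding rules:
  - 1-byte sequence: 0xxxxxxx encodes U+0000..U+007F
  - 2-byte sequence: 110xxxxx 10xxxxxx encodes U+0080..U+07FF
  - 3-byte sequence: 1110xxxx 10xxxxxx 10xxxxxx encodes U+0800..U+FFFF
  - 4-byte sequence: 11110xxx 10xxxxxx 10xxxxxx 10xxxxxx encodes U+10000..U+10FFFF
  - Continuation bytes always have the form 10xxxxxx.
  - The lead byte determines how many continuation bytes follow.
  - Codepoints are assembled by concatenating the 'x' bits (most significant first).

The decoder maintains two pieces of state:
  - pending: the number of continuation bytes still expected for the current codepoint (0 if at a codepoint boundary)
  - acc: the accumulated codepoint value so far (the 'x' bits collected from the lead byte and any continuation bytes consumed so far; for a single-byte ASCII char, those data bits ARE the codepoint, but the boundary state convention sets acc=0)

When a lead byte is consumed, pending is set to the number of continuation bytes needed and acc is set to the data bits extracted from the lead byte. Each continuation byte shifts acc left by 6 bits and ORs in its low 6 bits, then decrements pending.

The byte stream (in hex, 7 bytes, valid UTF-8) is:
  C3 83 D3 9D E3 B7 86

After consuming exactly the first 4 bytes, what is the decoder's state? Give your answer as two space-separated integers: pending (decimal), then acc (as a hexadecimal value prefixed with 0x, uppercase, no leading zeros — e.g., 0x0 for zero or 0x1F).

Byte[0]=C3: 2-byte lead. pending=1, acc=0x3
Byte[1]=83: continuation. acc=(acc<<6)|0x03=0xC3, pending=0
Byte[2]=D3: 2-byte lead. pending=1, acc=0x13
Byte[3]=9D: continuation. acc=(acc<<6)|0x1D=0x4DD, pending=0

Answer: 0 0x4DD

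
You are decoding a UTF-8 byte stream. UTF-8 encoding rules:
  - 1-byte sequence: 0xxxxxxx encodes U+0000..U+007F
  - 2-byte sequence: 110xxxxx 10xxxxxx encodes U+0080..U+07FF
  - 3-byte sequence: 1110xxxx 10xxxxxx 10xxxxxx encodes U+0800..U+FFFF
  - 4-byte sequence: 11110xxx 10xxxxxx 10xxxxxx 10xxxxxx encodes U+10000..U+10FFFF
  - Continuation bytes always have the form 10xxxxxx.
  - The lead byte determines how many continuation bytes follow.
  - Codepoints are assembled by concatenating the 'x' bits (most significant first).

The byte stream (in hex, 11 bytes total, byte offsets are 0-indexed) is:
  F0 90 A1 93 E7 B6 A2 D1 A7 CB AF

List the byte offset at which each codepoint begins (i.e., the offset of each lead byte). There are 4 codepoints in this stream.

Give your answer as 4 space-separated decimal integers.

Answer: 0 4 7 9

Derivation:
Byte[0]=F0: 4-byte lead, need 3 cont bytes. acc=0x0
Byte[1]=90: continuation. acc=(acc<<6)|0x10=0x10
Byte[2]=A1: continuation. acc=(acc<<6)|0x21=0x421
Byte[3]=93: continuation. acc=(acc<<6)|0x13=0x10853
Completed: cp=U+10853 (starts at byte 0)
Byte[4]=E7: 3-byte lead, need 2 cont bytes. acc=0x7
Byte[5]=B6: continuation. acc=(acc<<6)|0x36=0x1F6
Byte[6]=A2: continuation. acc=(acc<<6)|0x22=0x7DA2
Completed: cp=U+7DA2 (starts at byte 4)
Byte[7]=D1: 2-byte lead, need 1 cont bytes. acc=0x11
Byte[8]=A7: continuation. acc=(acc<<6)|0x27=0x467
Completed: cp=U+0467 (starts at byte 7)
Byte[9]=CB: 2-byte lead, need 1 cont bytes. acc=0xB
Byte[10]=AF: continuation. acc=(acc<<6)|0x2F=0x2EF
Completed: cp=U+02EF (starts at byte 9)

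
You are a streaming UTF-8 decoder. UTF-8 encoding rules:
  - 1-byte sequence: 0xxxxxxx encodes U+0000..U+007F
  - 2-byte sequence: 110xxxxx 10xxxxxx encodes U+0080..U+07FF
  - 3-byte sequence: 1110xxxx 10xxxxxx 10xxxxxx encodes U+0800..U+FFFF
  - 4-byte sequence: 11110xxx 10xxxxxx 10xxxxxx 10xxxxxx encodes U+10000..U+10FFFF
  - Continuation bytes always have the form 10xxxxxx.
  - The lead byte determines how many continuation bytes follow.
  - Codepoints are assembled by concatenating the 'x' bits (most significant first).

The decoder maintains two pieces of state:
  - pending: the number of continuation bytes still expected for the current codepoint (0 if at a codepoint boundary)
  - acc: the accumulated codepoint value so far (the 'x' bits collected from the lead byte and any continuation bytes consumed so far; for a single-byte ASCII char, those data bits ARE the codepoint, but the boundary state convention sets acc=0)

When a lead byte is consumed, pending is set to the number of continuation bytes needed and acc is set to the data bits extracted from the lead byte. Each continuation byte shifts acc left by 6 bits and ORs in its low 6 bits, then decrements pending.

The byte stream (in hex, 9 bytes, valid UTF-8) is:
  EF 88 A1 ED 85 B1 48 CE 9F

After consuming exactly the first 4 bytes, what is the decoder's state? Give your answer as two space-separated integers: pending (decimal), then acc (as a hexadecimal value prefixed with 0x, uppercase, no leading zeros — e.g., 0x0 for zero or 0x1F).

Answer: 2 0xD

Derivation:
Byte[0]=EF: 3-byte lead. pending=2, acc=0xF
Byte[1]=88: continuation. acc=(acc<<6)|0x08=0x3C8, pending=1
Byte[2]=A1: continuation. acc=(acc<<6)|0x21=0xF221, pending=0
Byte[3]=ED: 3-byte lead. pending=2, acc=0xD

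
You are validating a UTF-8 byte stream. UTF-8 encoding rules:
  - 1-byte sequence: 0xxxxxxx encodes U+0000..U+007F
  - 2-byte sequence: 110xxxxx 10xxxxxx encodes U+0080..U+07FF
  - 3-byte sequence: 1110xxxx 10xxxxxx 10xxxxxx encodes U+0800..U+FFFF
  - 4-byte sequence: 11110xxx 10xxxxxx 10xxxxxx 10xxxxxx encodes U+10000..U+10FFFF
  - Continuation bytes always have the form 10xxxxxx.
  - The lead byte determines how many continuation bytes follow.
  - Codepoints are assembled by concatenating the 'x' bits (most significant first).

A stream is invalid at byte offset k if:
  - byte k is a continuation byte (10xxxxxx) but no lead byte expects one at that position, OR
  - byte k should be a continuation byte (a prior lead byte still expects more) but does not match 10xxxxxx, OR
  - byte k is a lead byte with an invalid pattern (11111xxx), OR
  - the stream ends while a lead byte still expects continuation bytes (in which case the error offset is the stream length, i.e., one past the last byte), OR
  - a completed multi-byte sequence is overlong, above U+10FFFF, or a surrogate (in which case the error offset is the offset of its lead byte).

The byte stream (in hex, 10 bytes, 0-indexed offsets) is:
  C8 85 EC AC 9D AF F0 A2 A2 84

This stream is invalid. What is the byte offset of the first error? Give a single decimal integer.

Answer: 5

Derivation:
Byte[0]=C8: 2-byte lead, need 1 cont bytes. acc=0x8
Byte[1]=85: continuation. acc=(acc<<6)|0x05=0x205
Completed: cp=U+0205 (starts at byte 0)
Byte[2]=EC: 3-byte lead, need 2 cont bytes. acc=0xC
Byte[3]=AC: continuation. acc=(acc<<6)|0x2C=0x32C
Byte[4]=9D: continuation. acc=(acc<<6)|0x1D=0xCB1D
Completed: cp=U+CB1D (starts at byte 2)
Byte[5]=AF: INVALID lead byte (not 0xxx/110x/1110/11110)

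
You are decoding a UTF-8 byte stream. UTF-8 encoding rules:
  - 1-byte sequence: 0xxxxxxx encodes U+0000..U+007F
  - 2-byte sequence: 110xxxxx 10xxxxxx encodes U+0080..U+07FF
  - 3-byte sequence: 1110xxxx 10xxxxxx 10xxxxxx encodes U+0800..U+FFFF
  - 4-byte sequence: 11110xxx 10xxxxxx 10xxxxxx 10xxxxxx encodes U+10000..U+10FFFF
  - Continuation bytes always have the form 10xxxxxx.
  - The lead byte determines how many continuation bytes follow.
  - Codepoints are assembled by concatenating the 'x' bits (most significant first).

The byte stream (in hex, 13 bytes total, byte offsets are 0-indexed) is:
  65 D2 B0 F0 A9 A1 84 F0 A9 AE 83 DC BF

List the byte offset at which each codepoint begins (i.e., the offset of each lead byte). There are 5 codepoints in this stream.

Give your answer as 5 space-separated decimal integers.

Answer: 0 1 3 7 11

Derivation:
Byte[0]=65: 1-byte ASCII. cp=U+0065
Byte[1]=D2: 2-byte lead, need 1 cont bytes. acc=0x12
Byte[2]=B0: continuation. acc=(acc<<6)|0x30=0x4B0
Completed: cp=U+04B0 (starts at byte 1)
Byte[3]=F0: 4-byte lead, need 3 cont bytes. acc=0x0
Byte[4]=A9: continuation. acc=(acc<<6)|0x29=0x29
Byte[5]=A1: continuation. acc=(acc<<6)|0x21=0xA61
Byte[6]=84: continuation. acc=(acc<<6)|0x04=0x29844
Completed: cp=U+29844 (starts at byte 3)
Byte[7]=F0: 4-byte lead, need 3 cont bytes. acc=0x0
Byte[8]=A9: continuation. acc=(acc<<6)|0x29=0x29
Byte[9]=AE: continuation. acc=(acc<<6)|0x2E=0xA6E
Byte[10]=83: continuation. acc=(acc<<6)|0x03=0x29B83
Completed: cp=U+29B83 (starts at byte 7)
Byte[11]=DC: 2-byte lead, need 1 cont bytes. acc=0x1C
Byte[12]=BF: continuation. acc=(acc<<6)|0x3F=0x73F
Completed: cp=U+073F (starts at byte 11)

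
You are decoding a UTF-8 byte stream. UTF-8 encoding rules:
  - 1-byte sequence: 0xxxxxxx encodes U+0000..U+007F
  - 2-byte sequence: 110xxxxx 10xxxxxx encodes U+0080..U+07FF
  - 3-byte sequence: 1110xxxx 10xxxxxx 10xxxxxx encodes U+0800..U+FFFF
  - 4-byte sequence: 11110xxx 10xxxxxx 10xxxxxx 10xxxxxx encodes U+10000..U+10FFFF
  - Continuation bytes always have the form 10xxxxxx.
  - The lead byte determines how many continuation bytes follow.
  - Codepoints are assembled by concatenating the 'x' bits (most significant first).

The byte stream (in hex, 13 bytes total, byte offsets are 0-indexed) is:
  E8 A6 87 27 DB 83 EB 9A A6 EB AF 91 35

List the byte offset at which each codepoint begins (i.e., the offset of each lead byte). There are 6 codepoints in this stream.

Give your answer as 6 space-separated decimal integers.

Answer: 0 3 4 6 9 12

Derivation:
Byte[0]=E8: 3-byte lead, need 2 cont bytes. acc=0x8
Byte[1]=A6: continuation. acc=(acc<<6)|0x26=0x226
Byte[2]=87: continuation. acc=(acc<<6)|0x07=0x8987
Completed: cp=U+8987 (starts at byte 0)
Byte[3]=27: 1-byte ASCII. cp=U+0027
Byte[4]=DB: 2-byte lead, need 1 cont bytes. acc=0x1B
Byte[5]=83: continuation. acc=(acc<<6)|0x03=0x6C3
Completed: cp=U+06C3 (starts at byte 4)
Byte[6]=EB: 3-byte lead, need 2 cont bytes. acc=0xB
Byte[7]=9A: continuation. acc=(acc<<6)|0x1A=0x2DA
Byte[8]=A6: continuation. acc=(acc<<6)|0x26=0xB6A6
Completed: cp=U+B6A6 (starts at byte 6)
Byte[9]=EB: 3-byte lead, need 2 cont bytes. acc=0xB
Byte[10]=AF: continuation. acc=(acc<<6)|0x2F=0x2EF
Byte[11]=91: continuation. acc=(acc<<6)|0x11=0xBBD1
Completed: cp=U+BBD1 (starts at byte 9)
Byte[12]=35: 1-byte ASCII. cp=U+0035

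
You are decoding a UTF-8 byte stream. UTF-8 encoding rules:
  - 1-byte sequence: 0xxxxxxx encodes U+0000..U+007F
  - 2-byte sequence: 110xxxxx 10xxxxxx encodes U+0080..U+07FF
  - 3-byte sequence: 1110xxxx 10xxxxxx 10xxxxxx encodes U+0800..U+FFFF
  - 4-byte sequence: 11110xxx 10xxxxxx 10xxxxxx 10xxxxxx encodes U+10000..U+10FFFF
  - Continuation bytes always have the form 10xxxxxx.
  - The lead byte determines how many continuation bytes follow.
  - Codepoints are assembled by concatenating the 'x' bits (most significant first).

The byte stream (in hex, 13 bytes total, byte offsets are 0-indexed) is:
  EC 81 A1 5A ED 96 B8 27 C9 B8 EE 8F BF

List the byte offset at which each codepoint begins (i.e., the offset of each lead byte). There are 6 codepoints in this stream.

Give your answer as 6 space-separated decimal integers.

Answer: 0 3 4 7 8 10

Derivation:
Byte[0]=EC: 3-byte lead, need 2 cont bytes. acc=0xC
Byte[1]=81: continuation. acc=(acc<<6)|0x01=0x301
Byte[2]=A1: continuation. acc=(acc<<6)|0x21=0xC061
Completed: cp=U+C061 (starts at byte 0)
Byte[3]=5A: 1-byte ASCII. cp=U+005A
Byte[4]=ED: 3-byte lead, need 2 cont bytes. acc=0xD
Byte[5]=96: continuation. acc=(acc<<6)|0x16=0x356
Byte[6]=B8: continuation. acc=(acc<<6)|0x38=0xD5B8
Completed: cp=U+D5B8 (starts at byte 4)
Byte[7]=27: 1-byte ASCII. cp=U+0027
Byte[8]=C9: 2-byte lead, need 1 cont bytes. acc=0x9
Byte[9]=B8: continuation. acc=(acc<<6)|0x38=0x278
Completed: cp=U+0278 (starts at byte 8)
Byte[10]=EE: 3-byte lead, need 2 cont bytes. acc=0xE
Byte[11]=8F: continuation. acc=(acc<<6)|0x0F=0x38F
Byte[12]=BF: continuation. acc=(acc<<6)|0x3F=0xE3FF
Completed: cp=U+E3FF (starts at byte 10)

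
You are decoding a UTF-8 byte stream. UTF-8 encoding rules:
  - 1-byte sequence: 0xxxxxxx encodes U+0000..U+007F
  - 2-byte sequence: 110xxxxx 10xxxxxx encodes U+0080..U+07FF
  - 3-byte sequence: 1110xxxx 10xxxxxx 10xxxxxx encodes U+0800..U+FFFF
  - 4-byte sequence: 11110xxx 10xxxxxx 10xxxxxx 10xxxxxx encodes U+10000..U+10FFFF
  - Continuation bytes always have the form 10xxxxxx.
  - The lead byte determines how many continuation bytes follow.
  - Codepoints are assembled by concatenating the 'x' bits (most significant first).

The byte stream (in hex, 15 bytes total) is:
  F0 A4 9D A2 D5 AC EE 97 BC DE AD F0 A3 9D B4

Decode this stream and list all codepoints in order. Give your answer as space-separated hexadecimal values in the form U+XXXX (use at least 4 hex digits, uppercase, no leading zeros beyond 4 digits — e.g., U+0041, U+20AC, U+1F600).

Answer: U+24762 U+056C U+E5FC U+07AD U+23774

Derivation:
Byte[0]=F0: 4-byte lead, need 3 cont bytes. acc=0x0
Byte[1]=A4: continuation. acc=(acc<<6)|0x24=0x24
Byte[2]=9D: continuation. acc=(acc<<6)|0x1D=0x91D
Byte[3]=A2: continuation. acc=(acc<<6)|0x22=0x24762
Completed: cp=U+24762 (starts at byte 0)
Byte[4]=D5: 2-byte lead, need 1 cont bytes. acc=0x15
Byte[5]=AC: continuation. acc=(acc<<6)|0x2C=0x56C
Completed: cp=U+056C (starts at byte 4)
Byte[6]=EE: 3-byte lead, need 2 cont bytes. acc=0xE
Byte[7]=97: continuation. acc=(acc<<6)|0x17=0x397
Byte[8]=BC: continuation. acc=(acc<<6)|0x3C=0xE5FC
Completed: cp=U+E5FC (starts at byte 6)
Byte[9]=DE: 2-byte lead, need 1 cont bytes. acc=0x1E
Byte[10]=AD: continuation. acc=(acc<<6)|0x2D=0x7AD
Completed: cp=U+07AD (starts at byte 9)
Byte[11]=F0: 4-byte lead, need 3 cont bytes. acc=0x0
Byte[12]=A3: continuation. acc=(acc<<6)|0x23=0x23
Byte[13]=9D: continuation. acc=(acc<<6)|0x1D=0x8DD
Byte[14]=B4: continuation. acc=(acc<<6)|0x34=0x23774
Completed: cp=U+23774 (starts at byte 11)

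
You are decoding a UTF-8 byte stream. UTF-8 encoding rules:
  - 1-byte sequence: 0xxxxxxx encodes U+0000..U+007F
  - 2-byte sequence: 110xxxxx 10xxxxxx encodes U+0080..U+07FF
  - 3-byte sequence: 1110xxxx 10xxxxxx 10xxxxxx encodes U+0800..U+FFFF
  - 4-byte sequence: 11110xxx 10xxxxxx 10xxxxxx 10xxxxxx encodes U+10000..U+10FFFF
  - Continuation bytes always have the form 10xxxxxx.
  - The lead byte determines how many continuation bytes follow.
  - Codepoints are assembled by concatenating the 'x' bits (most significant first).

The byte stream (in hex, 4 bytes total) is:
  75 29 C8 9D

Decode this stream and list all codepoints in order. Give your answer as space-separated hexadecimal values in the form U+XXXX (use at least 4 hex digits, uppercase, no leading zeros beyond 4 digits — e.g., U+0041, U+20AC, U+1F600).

Answer: U+0075 U+0029 U+021D

Derivation:
Byte[0]=75: 1-byte ASCII. cp=U+0075
Byte[1]=29: 1-byte ASCII. cp=U+0029
Byte[2]=C8: 2-byte lead, need 1 cont bytes. acc=0x8
Byte[3]=9D: continuation. acc=(acc<<6)|0x1D=0x21D
Completed: cp=U+021D (starts at byte 2)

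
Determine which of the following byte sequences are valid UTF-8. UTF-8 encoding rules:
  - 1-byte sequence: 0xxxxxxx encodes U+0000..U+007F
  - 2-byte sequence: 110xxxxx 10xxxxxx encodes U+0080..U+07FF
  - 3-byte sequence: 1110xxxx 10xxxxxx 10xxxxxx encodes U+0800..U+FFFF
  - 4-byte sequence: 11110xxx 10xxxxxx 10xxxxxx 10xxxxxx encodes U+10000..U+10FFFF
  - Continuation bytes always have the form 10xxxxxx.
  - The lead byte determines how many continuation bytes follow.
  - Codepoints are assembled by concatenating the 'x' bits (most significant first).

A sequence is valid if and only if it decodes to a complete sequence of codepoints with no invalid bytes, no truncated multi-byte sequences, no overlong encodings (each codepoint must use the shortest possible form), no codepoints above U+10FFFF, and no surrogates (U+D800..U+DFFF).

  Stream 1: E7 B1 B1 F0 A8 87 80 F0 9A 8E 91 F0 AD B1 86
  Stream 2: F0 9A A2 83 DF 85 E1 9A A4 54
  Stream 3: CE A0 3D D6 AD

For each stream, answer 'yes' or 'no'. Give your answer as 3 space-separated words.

Answer: yes yes yes

Derivation:
Stream 1: decodes cleanly. VALID
Stream 2: decodes cleanly. VALID
Stream 3: decodes cleanly. VALID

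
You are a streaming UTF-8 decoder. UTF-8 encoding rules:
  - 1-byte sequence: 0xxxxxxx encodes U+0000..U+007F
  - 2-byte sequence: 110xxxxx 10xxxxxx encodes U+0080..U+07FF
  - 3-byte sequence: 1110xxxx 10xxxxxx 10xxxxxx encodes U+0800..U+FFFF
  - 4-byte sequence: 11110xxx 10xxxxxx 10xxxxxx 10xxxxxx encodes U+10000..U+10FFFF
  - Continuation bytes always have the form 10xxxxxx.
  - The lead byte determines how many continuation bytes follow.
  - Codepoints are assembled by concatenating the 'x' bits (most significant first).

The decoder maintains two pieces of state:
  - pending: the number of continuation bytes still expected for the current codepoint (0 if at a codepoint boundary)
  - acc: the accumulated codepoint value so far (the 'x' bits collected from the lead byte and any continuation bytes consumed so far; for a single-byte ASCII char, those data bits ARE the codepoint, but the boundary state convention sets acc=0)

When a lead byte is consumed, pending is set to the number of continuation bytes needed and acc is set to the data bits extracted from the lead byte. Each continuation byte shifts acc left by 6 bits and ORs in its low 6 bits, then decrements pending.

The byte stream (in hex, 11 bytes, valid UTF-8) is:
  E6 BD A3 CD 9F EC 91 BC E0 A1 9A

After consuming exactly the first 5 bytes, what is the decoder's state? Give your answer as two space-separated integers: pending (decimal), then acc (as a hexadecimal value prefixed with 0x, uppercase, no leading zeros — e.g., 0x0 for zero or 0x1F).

Answer: 0 0x35F

Derivation:
Byte[0]=E6: 3-byte lead. pending=2, acc=0x6
Byte[1]=BD: continuation. acc=(acc<<6)|0x3D=0x1BD, pending=1
Byte[2]=A3: continuation. acc=(acc<<6)|0x23=0x6F63, pending=0
Byte[3]=CD: 2-byte lead. pending=1, acc=0xD
Byte[4]=9F: continuation. acc=(acc<<6)|0x1F=0x35F, pending=0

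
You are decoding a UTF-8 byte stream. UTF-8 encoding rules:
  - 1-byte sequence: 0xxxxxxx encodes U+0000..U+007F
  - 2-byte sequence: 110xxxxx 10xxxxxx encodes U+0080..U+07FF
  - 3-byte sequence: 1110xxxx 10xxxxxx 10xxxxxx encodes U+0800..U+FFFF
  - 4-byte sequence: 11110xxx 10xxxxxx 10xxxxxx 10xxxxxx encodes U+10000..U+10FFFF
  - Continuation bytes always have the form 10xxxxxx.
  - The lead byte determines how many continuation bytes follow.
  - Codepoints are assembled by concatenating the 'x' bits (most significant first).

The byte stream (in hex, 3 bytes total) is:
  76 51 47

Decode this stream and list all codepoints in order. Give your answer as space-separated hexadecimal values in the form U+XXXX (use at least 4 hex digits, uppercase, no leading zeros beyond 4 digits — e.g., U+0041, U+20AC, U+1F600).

Byte[0]=76: 1-byte ASCII. cp=U+0076
Byte[1]=51: 1-byte ASCII. cp=U+0051
Byte[2]=47: 1-byte ASCII. cp=U+0047

Answer: U+0076 U+0051 U+0047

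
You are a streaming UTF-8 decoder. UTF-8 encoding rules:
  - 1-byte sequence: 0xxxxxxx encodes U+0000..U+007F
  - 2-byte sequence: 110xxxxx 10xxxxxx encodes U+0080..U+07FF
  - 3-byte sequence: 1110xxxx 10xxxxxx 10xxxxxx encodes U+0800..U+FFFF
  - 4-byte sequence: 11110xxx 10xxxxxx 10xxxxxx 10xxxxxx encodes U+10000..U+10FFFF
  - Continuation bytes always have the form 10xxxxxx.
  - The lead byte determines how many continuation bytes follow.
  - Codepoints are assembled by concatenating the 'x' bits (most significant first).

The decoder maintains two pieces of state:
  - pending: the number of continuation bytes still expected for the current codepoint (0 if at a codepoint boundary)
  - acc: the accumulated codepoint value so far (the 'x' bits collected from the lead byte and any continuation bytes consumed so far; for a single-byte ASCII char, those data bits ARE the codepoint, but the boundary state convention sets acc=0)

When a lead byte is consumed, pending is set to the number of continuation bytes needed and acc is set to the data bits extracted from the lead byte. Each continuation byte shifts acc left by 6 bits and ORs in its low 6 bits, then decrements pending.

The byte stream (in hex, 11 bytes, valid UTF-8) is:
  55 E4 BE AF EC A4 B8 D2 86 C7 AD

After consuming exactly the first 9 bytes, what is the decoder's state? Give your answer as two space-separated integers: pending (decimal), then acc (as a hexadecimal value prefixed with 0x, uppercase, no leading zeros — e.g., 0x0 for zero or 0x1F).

Byte[0]=55: 1-byte. pending=0, acc=0x0
Byte[1]=E4: 3-byte lead. pending=2, acc=0x4
Byte[2]=BE: continuation. acc=(acc<<6)|0x3E=0x13E, pending=1
Byte[3]=AF: continuation. acc=(acc<<6)|0x2F=0x4FAF, pending=0
Byte[4]=EC: 3-byte lead. pending=2, acc=0xC
Byte[5]=A4: continuation. acc=(acc<<6)|0x24=0x324, pending=1
Byte[6]=B8: continuation. acc=(acc<<6)|0x38=0xC938, pending=0
Byte[7]=D2: 2-byte lead. pending=1, acc=0x12
Byte[8]=86: continuation. acc=(acc<<6)|0x06=0x486, pending=0

Answer: 0 0x486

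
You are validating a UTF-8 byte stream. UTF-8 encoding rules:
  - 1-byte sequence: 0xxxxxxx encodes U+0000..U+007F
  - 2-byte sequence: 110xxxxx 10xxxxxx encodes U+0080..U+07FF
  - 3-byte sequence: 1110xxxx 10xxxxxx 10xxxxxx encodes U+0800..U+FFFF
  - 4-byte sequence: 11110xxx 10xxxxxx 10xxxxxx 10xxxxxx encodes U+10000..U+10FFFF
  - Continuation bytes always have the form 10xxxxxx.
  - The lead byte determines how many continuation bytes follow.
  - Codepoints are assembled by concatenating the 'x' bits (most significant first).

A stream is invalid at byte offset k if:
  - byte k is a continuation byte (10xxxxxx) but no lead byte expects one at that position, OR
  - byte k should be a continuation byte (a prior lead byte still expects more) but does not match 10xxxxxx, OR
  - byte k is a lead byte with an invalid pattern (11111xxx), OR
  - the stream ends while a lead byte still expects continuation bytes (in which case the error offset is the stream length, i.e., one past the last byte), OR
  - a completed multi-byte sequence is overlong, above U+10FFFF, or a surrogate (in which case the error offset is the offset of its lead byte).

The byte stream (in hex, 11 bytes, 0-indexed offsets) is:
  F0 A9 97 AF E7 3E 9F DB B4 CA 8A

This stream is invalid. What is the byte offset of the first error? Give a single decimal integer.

Byte[0]=F0: 4-byte lead, need 3 cont bytes. acc=0x0
Byte[1]=A9: continuation. acc=(acc<<6)|0x29=0x29
Byte[2]=97: continuation. acc=(acc<<6)|0x17=0xA57
Byte[3]=AF: continuation. acc=(acc<<6)|0x2F=0x295EF
Completed: cp=U+295EF (starts at byte 0)
Byte[4]=E7: 3-byte lead, need 2 cont bytes. acc=0x7
Byte[5]=3E: expected 10xxxxxx continuation. INVALID

Answer: 5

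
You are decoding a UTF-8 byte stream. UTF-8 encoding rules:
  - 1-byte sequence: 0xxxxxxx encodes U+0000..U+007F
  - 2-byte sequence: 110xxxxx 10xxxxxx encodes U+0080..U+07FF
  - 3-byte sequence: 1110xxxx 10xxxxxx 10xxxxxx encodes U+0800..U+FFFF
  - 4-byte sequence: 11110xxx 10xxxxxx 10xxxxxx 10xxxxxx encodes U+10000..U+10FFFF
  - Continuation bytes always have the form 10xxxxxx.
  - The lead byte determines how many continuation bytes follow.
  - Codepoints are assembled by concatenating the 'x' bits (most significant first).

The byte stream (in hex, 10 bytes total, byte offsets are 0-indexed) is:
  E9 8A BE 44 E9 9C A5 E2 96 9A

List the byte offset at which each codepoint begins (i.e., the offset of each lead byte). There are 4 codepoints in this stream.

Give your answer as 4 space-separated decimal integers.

Answer: 0 3 4 7

Derivation:
Byte[0]=E9: 3-byte lead, need 2 cont bytes. acc=0x9
Byte[1]=8A: continuation. acc=(acc<<6)|0x0A=0x24A
Byte[2]=BE: continuation. acc=(acc<<6)|0x3E=0x92BE
Completed: cp=U+92BE (starts at byte 0)
Byte[3]=44: 1-byte ASCII. cp=U+0044
Byte[4]=E9: 3-byte lead, need 2 cont bytes. acc=0x9
Byte[5]=9C: continuation. acc=(acc<<6)|0x1C=0x25C
Byte[6]=A5: continuation. acc=(acc<<6)|0x25=0x9725
Completed: cp=U+9725 (starts at byte 4)
Byte[7]=E2: 3-byte lead, need 2 cont bytes. acc=0x2
Byte[8]=96: continuation. acc=(acc<<6)|0x16=0x96
Byte[9]=9A: continuation. acc=(acc<<6)|0x1A=0x259A
Completed: cp=U+259A (starts at byte 7)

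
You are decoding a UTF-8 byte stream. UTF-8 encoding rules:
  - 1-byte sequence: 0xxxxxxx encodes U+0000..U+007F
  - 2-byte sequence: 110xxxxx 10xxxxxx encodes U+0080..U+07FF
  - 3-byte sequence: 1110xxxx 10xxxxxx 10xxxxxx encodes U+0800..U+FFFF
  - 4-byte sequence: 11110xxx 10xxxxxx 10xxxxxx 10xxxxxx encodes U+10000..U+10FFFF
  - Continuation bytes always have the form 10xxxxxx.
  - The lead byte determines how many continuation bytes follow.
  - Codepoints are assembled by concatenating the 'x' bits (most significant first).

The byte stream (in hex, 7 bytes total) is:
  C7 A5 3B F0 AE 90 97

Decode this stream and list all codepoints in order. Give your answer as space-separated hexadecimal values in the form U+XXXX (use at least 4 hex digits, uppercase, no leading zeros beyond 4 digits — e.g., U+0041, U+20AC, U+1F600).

Answer: U+01E5 U+003B U+2E417

Derivation:
Byte[0]=C7: 2-byte lead, need 1 cont bytes. acc=0x7
Byte[1]=A5: continuation. acc=(acc<<6)|0x25=0x1E5
Completed: cp=U+01E5 (starts at byte 0)
Byte[2]=3B: 1-byte ASCII. cp=U+003B
Byte[3]=F0: 4-byte lead, need 3 cont bytes. acc=0x0
Byte[4]=AE: continuation. acc=(acc<<6)|0x2E=0x2E
Byte[5]=90: continuation. acc=(acc<<6)|0x10=0xB90
Byte[6]=97: continuation. acc=(acc<<6)|0x17=0x2E417
Completed: cp=U+2E417 (starts at byte 3)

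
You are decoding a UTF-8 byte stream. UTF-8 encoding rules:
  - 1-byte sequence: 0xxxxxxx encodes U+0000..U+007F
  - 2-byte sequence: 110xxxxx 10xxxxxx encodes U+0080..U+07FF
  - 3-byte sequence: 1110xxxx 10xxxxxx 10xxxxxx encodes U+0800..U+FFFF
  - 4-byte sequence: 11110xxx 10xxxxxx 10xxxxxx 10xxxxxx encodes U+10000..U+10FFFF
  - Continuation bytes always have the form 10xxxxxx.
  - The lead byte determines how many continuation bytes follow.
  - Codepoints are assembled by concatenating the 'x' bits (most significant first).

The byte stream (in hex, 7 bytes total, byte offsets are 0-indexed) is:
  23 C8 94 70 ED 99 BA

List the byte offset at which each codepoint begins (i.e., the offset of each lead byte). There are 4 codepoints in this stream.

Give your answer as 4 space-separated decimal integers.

Byte[0]=23: 1-byte ASCII. cp=U+0023
Byte[1]=C8: 2-byte lead, need 1 cont bytes. acc=0x8
Byte[2]=94: continuation. acc=(acc<<6)|0x14=0x214
Completed: cp=U+0214 (starts at byte 1)
Byte[3]=70: 1-byte ASCII. cp=U+0070
Byte[4]=ED: 3-byte lead, need 2 cont bytes. acc=0xD
Byte[5]=99: continuation. acc=(acc<<6)|0x19=0x359
Byte[6]=BA: continuation. acc=(acc<<6)|0x3A=0xD67A
Completed: cp=U+D67A (starts at byte 4)

Answer: 0 1 3 4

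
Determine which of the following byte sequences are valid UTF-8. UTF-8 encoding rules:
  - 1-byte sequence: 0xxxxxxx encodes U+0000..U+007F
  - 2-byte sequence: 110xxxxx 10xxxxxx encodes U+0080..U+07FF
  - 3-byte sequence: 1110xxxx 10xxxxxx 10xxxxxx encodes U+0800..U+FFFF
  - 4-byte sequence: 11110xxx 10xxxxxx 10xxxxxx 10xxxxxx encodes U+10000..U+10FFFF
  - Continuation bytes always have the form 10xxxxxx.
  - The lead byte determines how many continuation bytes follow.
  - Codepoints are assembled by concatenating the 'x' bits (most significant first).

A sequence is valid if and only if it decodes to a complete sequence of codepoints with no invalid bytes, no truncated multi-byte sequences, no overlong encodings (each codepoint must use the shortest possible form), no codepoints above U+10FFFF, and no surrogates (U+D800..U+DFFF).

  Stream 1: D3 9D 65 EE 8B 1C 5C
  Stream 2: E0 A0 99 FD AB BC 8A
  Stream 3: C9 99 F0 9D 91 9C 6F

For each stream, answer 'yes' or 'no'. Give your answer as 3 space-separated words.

Stream 1: error at byte offset 5. INVALID
Stream 2: error at byte offset 3. INVALID
Stream 3: decodes cleanly. VALID

Answer: no no yes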